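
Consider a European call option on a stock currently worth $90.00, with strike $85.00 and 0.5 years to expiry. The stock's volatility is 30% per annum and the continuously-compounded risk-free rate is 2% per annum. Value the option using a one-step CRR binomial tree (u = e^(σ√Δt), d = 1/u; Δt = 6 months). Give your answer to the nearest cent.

CRR parameters: u = e^(σ√Δt) = e^(0.3·√0.5) = 1.2363, d = 1/u = 0.8089
Per-period rate: rΔt = 0.02·0.5 = 0.01, so R = e^0.01 = 1.0101
Risk-neutral probability p = (e^0.01 − 0.8089)/(1.2363 − 0.8089) = 0.2012/0.4275 = 0.4707
Terminal stock prices: S_u = 111.3, S_d = 72.8
Terminal payoffs (S − K): max(26.27, 0) = 26.27, max(-12.2, 0) = 0
Node 0 (S = 90): V_0 = e^(−0.01)·[0.4707·26.2680 + 0.5293·0.0000] = 12.2407

$12.24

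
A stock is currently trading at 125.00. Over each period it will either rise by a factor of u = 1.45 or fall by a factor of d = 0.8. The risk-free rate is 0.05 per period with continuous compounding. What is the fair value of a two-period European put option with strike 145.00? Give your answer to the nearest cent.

22.13

Risk-neutral probability p = (e^0.05 − 0.8)/(1.45 − 0.8) = 0.2513/0.6500 = 0.3866
Terminal stock prices: S_uu = 262.8, S_ud = 145, S_dd = 80
Terminal payoffs (K − S): max(-117.8, 0) = 0, max(0, 0) = 0, max(65, 0) = 65
Node u (S = 181.2): V_u = e^(−0.05)·[0.3866·0.0000 + 0.6134·0.0000] = 0.0000
Node d (S = 100): V_d = e^(−0.05)·[0.3866·0.0000 + 0.6134·65.0000] = 37.9283
Node 0 (S = 125): V_0 = e^(−0.05)·[0.3866·0.0000 + 0.6134·37.9283] = 22.1316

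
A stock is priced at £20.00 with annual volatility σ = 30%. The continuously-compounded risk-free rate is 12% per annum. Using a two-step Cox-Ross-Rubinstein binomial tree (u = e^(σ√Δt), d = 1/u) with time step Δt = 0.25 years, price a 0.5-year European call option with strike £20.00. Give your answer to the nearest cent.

CRR parameters: u = e^(σ√Δt) = e^(0.3·√0.25) = 1.1618, d = 1/u = 0.8607
Per-period rate: rΔt = 0.12·0.25 = 0.03, so R = e^0.03 = 1.0305
Risk-neutral probability p = (e^0.03 − 0.8607)/(1.1618 − 0.8607) = 0.1697/0.3011 = 0.5637
Terminal stock prices: S_uu = 27, S_ud = 20, S_dd = 14.82
Terminal payoffs (S − K): max(6.997, 0) = 6.997, max(0, 0) = 0, max(-5.184, 0) = 0
Node u (S = 23.24): V_u = e^(−0.03)·[0.5637·6.9972 + 0.4363·0.0000] = 3.8278
Node d (S = 17.21): V_d = e^(−0.03)·[0.5637·0.0000 + 0.4363·0.0000] = 0.0000
Node 0 (S = 20): V_0 = e^(−0.03)·[0.5637·3.8278 + 0.4363·0.0000] = 2.0940

£2.09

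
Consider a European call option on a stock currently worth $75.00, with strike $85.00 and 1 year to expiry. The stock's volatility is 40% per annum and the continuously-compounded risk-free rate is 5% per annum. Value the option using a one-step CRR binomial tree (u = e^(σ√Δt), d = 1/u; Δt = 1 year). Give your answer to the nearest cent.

CRR parameters: u = e^(σ√Δt) = e^(0.4·√1) = 1.4918, d = 1/u = 0.6703
Per-period rate: rΔt = 0.05·1 = 0.05, so R = e^0.05 = 1.0513
Risk-neutral probability p = (e^0.05 − 0.6703)/(1.4918 − 0.6703) = 0.3810/0.8215 = 0.4637
Terminal stock prices: S_u = 111.9, S_d = 50.27
Terminal payoffs (S − K): max(26.89, 0) = 26.89, max(-34.73, 0) = 0
Node 0 (S = 75): V_0 = e^(−0.05)·[0.4637·26.8869 + 0.5363·0.0000] = 11.8600

$11.86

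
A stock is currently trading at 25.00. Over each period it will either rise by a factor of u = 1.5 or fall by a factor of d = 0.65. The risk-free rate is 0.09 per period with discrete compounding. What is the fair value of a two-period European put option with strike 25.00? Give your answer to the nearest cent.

Risk-neutral probability p = (1 + 0.09 − 0.65)/(1.5 − 0.65) = 0.4400/0.8500 = 0.5176
Terminal stock prices: S_uu = 56.25, S_ud = 24.38, S_dd = 10.56
Terminal payoffs (K − S): max(-31.25, 0) = 0, max(0.625, 0) = 0.625, max(14.44, 0) = 14.44
Node u (S = 37.5): V_u = 1/1.09·[0.5176·0.0000 + 0.4824·0.6250] = 0.2766
Node d (S = 16.25): V_d = 1/1.09·[0.5176·0.6250 + 0.4824·14.4375] = 6.6858
Node 0 (S = 25): V_0 = 1/1.09·[0.5176·0.2766 + 0.4824·6.6858] = 3.0900

3.09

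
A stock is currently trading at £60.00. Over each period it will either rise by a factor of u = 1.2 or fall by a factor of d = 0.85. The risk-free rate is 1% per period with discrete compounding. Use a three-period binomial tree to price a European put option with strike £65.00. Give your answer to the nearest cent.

Risk-neutral probability p = (1 + 0.01 − 0.85)/(1.2 − 0.85) = 0.1600/0.3500 = 0.4571
Terminal stock prices: S_uuu = 103.7, S_uud = 73.44, S_udd = 52.02, S_ddd = 36.85
Terminal payoffs (K − S): max(-38.68, 0) = 0, max(-8.44, 0) = 0, max(12.98, 0) = 12.98, max(28.15, 0) = 28.15
Node uu (S = 86.4): V_uu = 1/1.01·[0.4571·0.0000 + 0.5429·0.0000] = 0.0000
Node ud (S = 61.2): V_ud = 1/1.01·[0.4571·0.0000 + 0.5429·12.9800] = 6.9765
Node dd (S = 43.35): V_dd = 1/1.01·[0.4571·12.9800 + 0.5429·28.1525] = 21.0064
Node u (S = 72): V_u = 1/1.01·[0.4571·0.0000 + 0.5429·6.9765] = 3.7498
Node d (S = 51): V_d = 1/1.01·[0.4571·6.9765 + 0.5429·21.0064] = 14.4483
Node 0 (S = 60): V_0 = 1/1.01·[0.4571·3.7498 + 0.5429·14.4483] = 9.4629

£9.46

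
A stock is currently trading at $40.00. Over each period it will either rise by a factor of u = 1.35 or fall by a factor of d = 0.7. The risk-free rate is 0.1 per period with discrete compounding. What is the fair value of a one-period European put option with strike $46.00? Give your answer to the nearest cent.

Risk-neutral probability p = (1 + 0.1 − 0.7)/(1.35 − 0.7) = 0.4000/0.6500 = 0.6154
Terminal stock prices: S_u = 54, S_d = 28
Terminal payoffs (K − S): max(-8, 0) = 0, max(18, 0) = 18
Node 0 (S = 40): V_0 = 1/1.1·[0.6154·0.0000 + 0.3846·18.0000] = 6.2937

$6.29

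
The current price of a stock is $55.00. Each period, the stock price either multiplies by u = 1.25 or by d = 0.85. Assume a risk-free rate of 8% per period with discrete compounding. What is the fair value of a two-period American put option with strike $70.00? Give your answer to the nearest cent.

$15.00

Risk-neutral probability p = (1 + 0.08 − 0.85)/(1.25 − 0.85) = 0.2300/0.4000 = 0.5750
Terminal stock prices: S_uu = 85.94, S_ud = 58.44, S_dd = 39.74
Terminal payoffs (K − S): max(-15.94, 0) = 0, max(11.56, 0) = 11.56, max(30.26, 0) = 30.26
Node u (S = 68.75): continuation = 1/1.08·[0.5750·0.0000 + 0.4250·11.5625] = 4.5501; exercise value = 1.2500 ≤ continuation, so V_u = 4.5501
Node d (S = 46.75): continuation = 1/1.08·[0.5750·11.5625 + 0.4250·30.2625] = 18.0648; exercise value = 23.2500 > continuation, so V_d = 23.2500 (exercise)
Node 0 (S = 55): continuation = 1/1.08·[0.5750·4.5501 + 0.4250·23.2500] = 11.5718; exercise value = 15.0000 > continuation, so V_0 = 15.0000 (exercise)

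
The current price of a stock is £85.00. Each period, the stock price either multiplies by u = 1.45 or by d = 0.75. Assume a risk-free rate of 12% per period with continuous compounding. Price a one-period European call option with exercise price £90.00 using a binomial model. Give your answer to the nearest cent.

Risk-neutral probability p = (e^0.12 − 0.75)/(1.45 − 0.75) = 0.3775/0.7000 = 0.5393
Terminal stock prices: S_u = 123.2, S_d = 63.75
Terminal payoffs (S − K): max(33.25, 0) = 33.25, max(-26.25, 0) = 0
Node 0 (S = 85): V_0 = e^(−0.12)·[0.5393·33.2500 + 0.4607·0.0000] = 15.9035

£15.90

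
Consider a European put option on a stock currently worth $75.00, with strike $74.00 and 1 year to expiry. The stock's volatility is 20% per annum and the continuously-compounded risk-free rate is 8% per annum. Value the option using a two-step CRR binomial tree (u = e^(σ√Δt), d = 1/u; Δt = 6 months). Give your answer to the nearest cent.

$2.47

CRR parameters: u = e^(σ√Δt) = e^(0.2·√0.5) = 1.1519, d = 1/u = 0.8681
Per-period rate: rΔt = 0.08·0.5 = 0.04, so R = e^0.04 = 1.0408
Risk-neutral probability p = (e^0.04 − 0.8681)/(1.1519 − 0.8681) = 0.1727/0.2838 = 0.6085
Terminal stock prices: S_uu = 99.52, S_ud = 75, S_dd = 56.52
Terminal payoffs (K − S): max(-25.52, 0) = 0, max(-1, 0) = 0, max(17.48, 0) = 17.48
Node u (S = 86.39): V_u = e^(−0.04)·[0.6085·0.0000 + 0.3915·0.0000] = 0.0000
Node d (S = 65.11): V_d = e^(−0.04)·[0.6085·0.0000 + 0.3915·17.4771] = 6.5738
Node 0 (S = 75): V_0 = e^(−0.04)·[0.6085·0.0000 + 0.3915·6.5738] = 2.4727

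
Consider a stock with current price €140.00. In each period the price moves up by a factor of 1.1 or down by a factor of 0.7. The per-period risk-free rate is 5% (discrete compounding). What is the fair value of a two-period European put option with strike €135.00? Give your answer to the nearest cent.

€6.34

Risk-neutral probability p = (1 + 0.05 − 0.7)/(1.1 − 0.7) = 0.3500/0.4000 = 0.8750
Terminal stock prices: S_uu = 169.4, S_ud = 107.8, S_dd = 68.6
Terminal payoffs (K − S): max(-34.4, 0) = 0, max(27.2, 0) = 27.2, max(66.4, 0) = 66.4
Node u (S = 154): V_u = 1/1.05·[0.8750·0.0000 + 0.1250·27.2000] = 3.2381
Node d (S = 98): V_d = 1/1.05·[0.8750·27.2000 + 0.1250·66.4000] = 30.5714
Node 0 (S = 140): V_0 = 1/1.05·[0.8750·3.2381 + 0.1250·30.5714] = 6.3379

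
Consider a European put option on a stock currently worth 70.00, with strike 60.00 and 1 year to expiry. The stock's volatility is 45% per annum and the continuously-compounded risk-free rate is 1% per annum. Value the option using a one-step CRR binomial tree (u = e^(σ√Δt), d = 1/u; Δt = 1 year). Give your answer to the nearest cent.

9.13

CRR parameters: u = e^(σ√Δt) = e^(0.45·√1) = 1.5683, d = 1/u = 0.6376
Per-period rate: rΔt = 0.01·1 = 0.01, so R = e^0.01 = 1.0101
Risk-neutral probability p = (e^0.01 − 0.6376)/(1.5683 − 0.6376) = 0.3724/0.9307 = 0.4002
Terminal stock prices: S_u = 109.8, S_d = 44.63
Terminal payoffs (K − S): max(-49.78, 0) = 0, max(15.37, 0) = 15.37
Node 0 (S = 70): V_0 = e^(−0.01)·[0.4002·0.0000 + 0.5998·15.3660] = 9.1255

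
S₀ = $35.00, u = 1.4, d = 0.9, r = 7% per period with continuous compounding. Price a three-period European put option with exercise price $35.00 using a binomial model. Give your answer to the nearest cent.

Risk-neutral probability p = (e^0.07 − 0.9)/(1.4 − 0.9) = 0.1725/0.5000 = 0.3450
Terminal stock prices: S_uuu = 96.04, S_uud = 61.74, S_udd = 39.69, S_ddd = 25.52
Terminal payoffs (K − S): max(-61.04, 0) = 0, max(-26.74, 0) = 0, max(-4.69, 0) = 0, max(9.485, 0) = 9.485
Node uu (S = 68.6): V_uu = e^(−0.07)·[0.3450·0.0000 + 0.6550·0.0000] = 0.0000
Node ud (S = 44.1): V_ud = e^(−0.07)·[0.3450·0.0000 + 0.6550·0.0000] = 0.0000
Node dd (S = 28.35): V_dd = e^(−0.07)·[0.3450·0.0000 + 0.6550·9.4850] = 5.7925
Node u (S = 49): V_u = e^(−0.07)·[0.3450·0.0000 + 0.6550·0.0000] = 0.0000
Node d (S = 31.5): V_d = e^(−0.07)·[0.3450·0.0000 + 0.6550·5.7925] = 3.5375
Node 0 (S = 35): V_0 = e^(−0.07)·[0.3450·0.0000 + 0.6550·3.5375] = 2.1604

$2.16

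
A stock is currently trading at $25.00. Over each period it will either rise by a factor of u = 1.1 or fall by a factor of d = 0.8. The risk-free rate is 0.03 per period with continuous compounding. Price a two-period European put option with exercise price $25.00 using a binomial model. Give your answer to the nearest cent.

Risk-neutral probability p = (e^0.03 − 0.8)/(1.1 − 0.8) = 0.2305/0.3000 = 0.7682
Terminal stock prices: S_uu = 30.25, S_ud = 22, S_dd = 16
Terminal payoffs (K − S): max(-5.25, 0) = 0, max(3, 0) = 3, max(9, 0) = 9
Node u (S = 27.5): V_u = e^(−0.03)·[0.7682·0.0000 + 0.2318·3.0000] = 0.6749
Node d (S = 20): V_d = e^(−0.03)·[0.7682·3.0000 + 0.2318·9.0000] = 4.2611
Node 0 (S = 25): V_0 = e^(−0.03)·[0.7682·0.6749 + 0.2318·4.2611] = 1.4617

$1.46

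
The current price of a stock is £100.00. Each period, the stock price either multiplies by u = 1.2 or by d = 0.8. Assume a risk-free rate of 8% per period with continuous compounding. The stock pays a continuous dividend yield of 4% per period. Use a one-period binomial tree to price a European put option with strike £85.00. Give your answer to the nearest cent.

Per-period risk-free factor R = e^0.08 = 1.0833; dividend-adjusted growth = e^(0.08−0.04) = 1.0408.
Risk-neutral probability p = (1.0408 − 0.8)/(1.2 − 0.8) = 0.2408/0.4000 = 0.6020
Terminal stock prices: S_u = 120, S_d = 80
Terminal payoffs (K − S): max(-35, 0) = 0, max(5, 0) = 5
Node 0 (S = 100): V_0 = e^(−0.08)·[0.6020·0.0000 + 0.3980·5.0000] = 1.8369

£1.84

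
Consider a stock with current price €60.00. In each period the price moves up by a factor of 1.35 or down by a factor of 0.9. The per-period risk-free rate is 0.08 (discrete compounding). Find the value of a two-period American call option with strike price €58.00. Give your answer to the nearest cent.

€13.18

Risk-neutral probability p = (1 + 0.08 − 0.9)/(1.35 − 0.9) = 0.1800/0.4500 = 0.4000
Terminal stock prices: S_uu = 109.4, S_ud = 72.9, S_dd = 48.6
Terminal payoffs (S − K): max(51.35, 0) = 51.35, max(14.9, 0) = 14.9, max(-9.4, 0) = 0
Node u (S = 81): continuation = 1/1.08·[0.4000·51.3500 + 0.6000·14.9000] = 27.2963; exercise value = 23.0000 ≤ continuation, so V_u = 27.2963
Node d (S = 54): continuation = 1/1.08·[0.4000·14.9000 + 0.6000·0.0000] = 5.5185; exercise value = 0.0000 ≤ continuation, so V_d = 5.5185
Node 0 (S = 60): continuation = 1/1.08·[0.4000·27.2963 + 0.6000·5.5185] = 13.1756; exercise value = 2.0000 ≤ continuation, so V_0 = 13.1756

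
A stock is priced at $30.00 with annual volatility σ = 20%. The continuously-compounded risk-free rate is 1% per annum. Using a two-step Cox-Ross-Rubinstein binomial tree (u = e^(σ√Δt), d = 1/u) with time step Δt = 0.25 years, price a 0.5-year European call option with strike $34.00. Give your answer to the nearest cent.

CRR parameters: u = e^(σ√Δt) = e^(0.2·√0.25) = 1.1052, d = 1/u = 0.9048
Per-period rate: rΔt = 0.01·0.25 = 0.0025, so R = e^0.0025 = 1.0025
Risk-neutral probability p = (e^0.0025 − 0.9048)/(1.1052 − 0.9048) = 0.0977/0.2003 = 0.4875
Terminal stock prices: S_uu = 36.64, S_ud = 30, S_dd = 24.56
Terminal payoffs (S − K): max(2.642, 0) = 2.642, max(-4, 0) = 0, max(-9.438, 0) = 0
Node u (S = 33.16): V_u = e^(−0.0025)·[0.4875·2.6421 + 0.5125·0.0000] = 1.2848
Node d (S = 27.15): V_d = e^(−0.0025)·[0.4875·0.0000 + 0.5125·0.0000] = 0.0000
Node 0 (S = 30): V_0 = e^(−0.0025)·[0.4875·1.2848 + 0.5125·0.0000] = 0.6248

$0.62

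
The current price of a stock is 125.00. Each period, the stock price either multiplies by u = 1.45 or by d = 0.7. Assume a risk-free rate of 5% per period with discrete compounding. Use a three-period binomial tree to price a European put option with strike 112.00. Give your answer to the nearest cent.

17.04

Risk-neutral probability p = (1 + 0.05 − 0.7)/(1.45 − 0.7) = 0.3500/0.7500 = 0.4667
Terminal stock prices: S_uuu = 381.1, S_uud = 184, S_udd = 88.81, S_ddd = 42.87
Terminal payoffs (K − S): max(-269.1, 0) = 0, max(-71.97, 0) = 0, max(23.19, 0) = 23.19, max(69.12, 0) = 69.12
Node uu (S = 262.8): V_uu = 1/1.05·[0.4667·0.0000 + 0.5333·0.0000] = 0.0000
Node ud (S = 126.9): V_ud = 1/1.05·[0.4667·0.0000 + 0.5333·23.1875] = 11.7778
Node dd (S = 61.25): V_dd = 1/1.05·[0.4667·23.1875 + 0.5333·69.1250] = 45.4167
Node u (S = 181.2): V_u = 1/1.05·[0.4667·0.0000 + 0.5333·11.7778] = 5.9824
Node d (S = 87.5): V_d = 1/1.05·[0.4667·11.7778 + 0.5333·45.4167] = 28.3034
Node 0 (S = 125): V_0 = 1/1.05·[0.4667·5.9824 + 0.5333·28.3034] = 17.0351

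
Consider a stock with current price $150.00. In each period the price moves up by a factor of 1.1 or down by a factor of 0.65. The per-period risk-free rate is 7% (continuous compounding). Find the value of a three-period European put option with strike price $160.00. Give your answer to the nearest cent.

$6.30

Risk-neutral probability p = (e^0.07 − 0.65)/(1.1 − 0.65) = 0.4225/0.4500 = 0.9389
Terminal stock prices: S_uuu = 199.7, S_uud = 118, S_udd = 69.71, S_ddd = 41.19
Terminal payoffs (K − S): max(-39.65, 0) = 0, max(42.02, 0) = 42.02, max(90.29, 0) = 90.29, max(118.8, 0) = 118.8
Node uu (S = 181.5): V_uu = e^(−0.07)·[0.9389·0.0000 + 0.0611·42.0250] = 2.3939
Node ud (S = 107.2): V_ud = e^(−0.07)·[0.9389·42.0250 + 0.0611·90.2875] = 41.9330
Node dd (S = 63.38): V_dd = e^(−0.07)·[0.9389·90.2875 + 0.0611·118.8063] = 85.8080
Node u (S = 165): V_u = e^(−0.07)·[0.9389·2.3939 + 0.0611·41.9330] = 4.4843
Node d (S = 97.5): V_d = e^(−0.07)·[0.9389·41.9330 + 0.0611·85.8080] = 41.5973
Node 0 (S = 150): V_0 = e^(−0.07)·[0.9389·4.4843 + 0.0611·41.5973] = 6.2952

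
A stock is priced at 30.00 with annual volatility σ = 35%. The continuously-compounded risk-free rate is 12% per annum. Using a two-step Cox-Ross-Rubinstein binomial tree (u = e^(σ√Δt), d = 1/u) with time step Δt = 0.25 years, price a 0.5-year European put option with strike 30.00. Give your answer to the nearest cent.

1.74

CRR parameters: u = e^(σ√Δt) = e^(0.35·√0.25) = 1.1912, d = 1/u = 0.8395
Per-period rate: rΔt = 0.12·0.25 = 0.03, so R = e^0.03 = 1.0305
Risk-neutral probability p = (e^0.03 − 0.8395)/(1.1912 − 0.8395) = 0.1910/0.3518 = 0.5429
Terminal stock prices: S_uu = 42.57, S_ud = 30, S_dd = 21.14
Terminal payoffs (K − S): max(-12.57, 0) = 0, max(0, 0) = 0, max(8.859, 0) = 8.859
Node u (S = 35.74): V_u = e^(−0.03)·[0.5429·0.0000 + 0.4571·0.0000] = 0.0000
Node d (S = 25.18): V_d = e^(−0.03)·[0.5429·0.0000 + 0.4571·8.8594] = 3.9297
Node 0 (S = 30): V_0 = e^(−0.03)·[0.5429·0.0000 + 0.4571·3.9297] = 1.7430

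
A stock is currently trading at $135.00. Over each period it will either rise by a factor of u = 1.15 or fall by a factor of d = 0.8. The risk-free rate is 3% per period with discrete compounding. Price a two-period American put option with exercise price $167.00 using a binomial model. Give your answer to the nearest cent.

Risk-neutral probability p = (1 + 0.03 − 0.8)/(1.15 − 0.8) = 0.2300/0.3500 = 0.6571
Terminal stock prices: S_uu = 178.5, S_ud = 124.2, S_dd = 86.4
Terminal payoffs (K − S): max(-11.54, 0) = 0, max(42.8, 0) = 42.8, max(80.6, 0) = 80.6
Node u (S = 155.2): continuation = 1/1.03·[0.6571·0.0000 + 0.3429·42.8000] = 14.2469; exercise value = 11.7500 ≤ continuation, so V_u = 14.2469
Node d (S = 108): continuation = 1/1.03·[0.6571·42.8000 + 0.3429·80.6000] = 54.1359; exercise value = 59.0000 > continuation, so V_d = 59.0000 (exercise)
Node 0 (S = 135): continuation = 1/1.03·[0.6571·14.2469 + 0.3429·59.0000] = 28.7289; exercise value = 32.0000 > continuation, so V_0 = 32.0000 (exercise)

$32.00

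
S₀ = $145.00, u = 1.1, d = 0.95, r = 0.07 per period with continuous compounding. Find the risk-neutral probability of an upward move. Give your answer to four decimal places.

p = 0.8167

Risk-neutral probability p = (e^0.07 − 0.95)/(1.1 − 0.95) = 0.1225/0.1500 = 0.8167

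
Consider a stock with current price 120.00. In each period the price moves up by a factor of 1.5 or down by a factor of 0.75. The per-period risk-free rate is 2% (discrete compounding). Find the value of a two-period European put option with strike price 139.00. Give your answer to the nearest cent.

29.92

Risk-neutral probability p = (1 + 0.02 − 0.75)/(1.5 − 0.75) = 0.2700/0.7500 = 0.3600
Terminal stock prices: S_uu = 270, S_ud = 135, S_dd = 67.5
Terminal payoffs (K − S): max(-131, 0) = 0, max(4, 0) = 4, max(71.5, 0) = 71.5
Node u (S = 180): V_u = 1/1.02·[0.3600·0.0000 + 0.6400·4.0000] = 2.5098
Node d (S = 90): V_d = 1/1.02·[0.3600·4.0000 + 0.6400·71.5000] = 46.2745
Node 0 (S = 120): V_0 = 1/1.02·[0.3600·2.5098 + 0.6400·46.2745] = 29.9208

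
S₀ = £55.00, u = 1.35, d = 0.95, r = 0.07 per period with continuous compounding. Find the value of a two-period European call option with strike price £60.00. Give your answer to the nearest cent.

£7.17

Risk-neutral probability p = (e^0.07 − 0.95)/(1.35 − 0.95) = 0.1225/0.4000 = 0.3063
Terminal stock prices: S_uu = 100.2, S_ud = 70.54, S_dd = 49.64
Terminal payoffs (S − K): max(40.24, 0) = 40.24, max(10.54, 0) = 10.54, max(-10.36, 0) = 0
Node u (S = 74.25): V_u = e^(−0.07)·[0.3063·40.2375 + 0.6937·10.5375] = 18.3064
Node d (S = 52.25): V_d = e^(−0.07)·[0.3063·10.5375 + 0.6937·0.0000] = 3.0091
Node 0 (S = 55): V_0 = e^(−0.07)·[0.3063·18.3064 + 0.6937·3.0091] = 7.1741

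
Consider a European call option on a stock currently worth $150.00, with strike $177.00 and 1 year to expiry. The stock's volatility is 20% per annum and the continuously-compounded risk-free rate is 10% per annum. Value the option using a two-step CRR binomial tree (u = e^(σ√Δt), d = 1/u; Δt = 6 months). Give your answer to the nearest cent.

$8.30

CRR parameters: u = e^(σ√Δt) = e^(0.2·√0.5) = 1.1519, d = 1/u = 0.8681
Per-period rate: rΔt = 0.1·0.5 = 0.05, so R = e^0.05 = 1.0513
Risk-neutral probability p = (e^0.05 − 0.8681)/(1.1519 − 0.8681) = 0.1831/0.2838 = 0.6454
Terminal stock prices: S_uu = 199, S_ud = 150, S_dd = 113
Terminal payoffs (S − K): max(22.03, 0) = 22.03, max(-27, 0) = 0, max(-63.95, 0) = 0
Node u (S = 172.8): V_u = e^(−0.05)·[0.6454·22.0345 + 0.3546·0.0000] = 13.5269
Node d (S = 130.2): V_d = e^(−0.05)·[0.6454·0.0000 + 0.3546·0.0000] = 0.0000
Node 0 (S = 150): V_0 = e^(−0.05)·[0.6454·13.5269 + 0.3546·0.0000] = 8.3041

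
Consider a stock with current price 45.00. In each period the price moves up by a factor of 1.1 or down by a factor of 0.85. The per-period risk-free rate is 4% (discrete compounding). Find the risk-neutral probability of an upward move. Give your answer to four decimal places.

p = 0.7600

Risk-neutral probability p = (1 + 0.04 − 0.85)/(1.1 − 0.85) = 0.1900/0.2500 = 0.7600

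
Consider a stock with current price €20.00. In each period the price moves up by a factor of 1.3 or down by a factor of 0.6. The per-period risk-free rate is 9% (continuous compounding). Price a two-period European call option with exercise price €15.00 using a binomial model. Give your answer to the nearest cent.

Risk-neutral probability p = (e^0.09 − 0.6)/(1.3 − 0.6) = 0.4942/0.7000 = 0.7060
Terminal stock prices: S_uu = 33.8, S_ud = 15.6, S_dd = 7.2
Terminal payoffs (S − K): max(18.8, 0) = 18.8, max(0.6, 0) = 0.6, max(-7.8, 0) = 0
Node u (S = 26): V_u = e^(−0.09)·[0.7060·18.8000 + 0.2940·0.6000] = 12.2910
Node d (S = 12): V_d = e^(−0.09)·[0.7060·0.6000 + 0.2940·0.0000] = 0.3871
Node 0 (S = 20): V_0 = e^(−0.09)·[0.7060·12.2910 + 0.2940·0.3871] = 8.0342

€8.03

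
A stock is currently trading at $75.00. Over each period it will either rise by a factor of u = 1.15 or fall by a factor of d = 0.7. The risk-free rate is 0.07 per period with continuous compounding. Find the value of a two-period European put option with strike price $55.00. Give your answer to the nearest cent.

$0.47

Risk-neutral probability p = (e^0.07 − 0.7)/(1.15 − 0.7) = 0.3725/0.4500 = 0.8278
Terminal stock prices: S_uu = 99.19, S_ud = 60.37, S_dd = 36.75
Terminal payoffs (K − S): max(-44.19, 0) = 0, max(-5.375, 0) = 0, max(18.25, 0) = 18.25
Node u (S = 86.25): V_u = e^(−0.07)·[0.8278·0.0000 + 0.1722·0.0000] = 0.0000
Node d (S = 52.5): V_d = e^(−0.07)·[0.8278·0.0000 + 0.1722·18.2500] = 2.9303
Node 0 (S = 75): V_0 = e^(−0.07)·[0.8278·0.0000 + 0.1722·2.9303] = 0.4705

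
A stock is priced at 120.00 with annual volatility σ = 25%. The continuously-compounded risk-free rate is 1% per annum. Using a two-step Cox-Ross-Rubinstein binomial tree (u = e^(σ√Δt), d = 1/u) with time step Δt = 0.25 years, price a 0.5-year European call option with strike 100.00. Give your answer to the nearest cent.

CRR parameters: u = e^(σ√Δt) = e^(0.25·√0.25) = 1.1331, d = 1/u = 0.8825
Per-period rate: rΔt = 0.01·0.25 = 0.0025, so R = e^0.0025 = 1.0025
Risk-neutral probability p = (e^0.0025 − 0.8825)/(1.1331 − 0.8825) = 0.1200/0.2507 = 0.4788
Terminal stock prices: S_uu = 154.1, S_ud = 120, S_dd = 93.46
Terminal payoffs (S − K): max(54.08, 0) = 54.08, max(20, 0) = 20, max(-6.544, 0) = 0
Node u (S = 136): V_u = e^(−0.0025)·[0.4788·54.0831 + 0.5212·20.0000] = 36.2275
Node d (S = 105.9): V_d = e^(−0.0025)·[0.4788·20.0000 + 0.5212·0.0000] = 9.5516
Node 0 (S = 120): V_0 = e^(−0.0025)·[0.4788·36.2275 + 0.5212·9.5516] = 22.2677

22.27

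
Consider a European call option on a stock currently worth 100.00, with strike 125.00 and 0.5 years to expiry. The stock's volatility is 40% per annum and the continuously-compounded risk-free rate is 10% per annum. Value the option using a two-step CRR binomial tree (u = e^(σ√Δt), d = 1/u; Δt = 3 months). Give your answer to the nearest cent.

CRR parameters: u = e^(σ√Δt) = e^(0.4·√0.25) = 1.2214, d = 1/u = 0.8187
Per-period rate: rΔt = 0.1·0.25 = 0.025, so R = e^0.025 = 1.0253
Risk-neutral probability p = (e^0.025 − 0.8187)/(1.2214 − 0.8187) = 0.2066/0.4027 = 0.5130
Terminal stock prices: S_uu = 149.2, S_ud = 100, S_dd = 67.03
Terminal payoffs (S − K): max(24.18, 0) = 24.18, max(-25, 0) = 0, max(-57.97, 0) = 0
Node u (S = 122.1): V_u = e^(−0.025)·[0.5130·24.1825 + 0.4870·0.0000] = 12.1001
Node d (S = 81.87): V_d = e^(−0.025)·[0.5130·0.0000 + 0.4870·0.0000] = 0.0000
Node 0 (S = 100): V_0 = e^(−0.025)·[0.5130·12.1001 + 0.4870·0.0000] = 6.0545

6.05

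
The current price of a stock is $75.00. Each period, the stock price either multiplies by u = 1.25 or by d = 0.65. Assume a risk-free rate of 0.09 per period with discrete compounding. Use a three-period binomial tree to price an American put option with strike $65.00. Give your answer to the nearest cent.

$5.00

Risk-neutral probability p = (1 + 0.09 − 0.65)/(1.25 − 0.65) = 0.4400/0.6000 = 0.7333
Terminal stock prices: S_uuu = 146.5, S_uud = 76.17, S_udd = 39.61, S_ddd = 20.6
Terminal payoffs (K − S): max(-81.48, 0) = 0, max(-11.17, 0) = 0, max(25.39, 0) = 25.39, max(44.4, 0) = 44.4
Node uu (S = 117.2): continuation = 1/1.09·[0.7333·0.0000 + 0.2667·0.0000] = 0.0000; exercise value = 0.0000 ≤ continuation, so V_uu = 0.0000
Node ud (S = 60.94): continuation = 1/1.09·[0.7333·0.0000 + 0.2667·25.3906] = 6.2118; exercise value = 4.0625 ≤ continuation, so V_ud = 6.2118
Node dd (S = 31.69): continuation = 1/1.09·[0.7333·25.3906 + 0.2667·44.4031] = 27.9455; exercise value = 33.3125 > continuation, so V_dd = 33.3125 (exercise)
Node u (S = 93.75): continuation = 1/1.09·[0.7333·0.0000 + 0.2667·6.2118] = 1.5197; exercise value = 0.0000 ≤ continuation, so V_u = 1.5197
Node d (S = 48.75): continuation = 1/1.09·[0.7333·6.2118 + 0.2667·33.3125] = 12.3290; exercise value = 16.2500 > continuation, so V_d = 16.2500 (exercise)
Node 0 (S = 75): continuation = 1/1.09·[0.7333·1.5197 + 0.2667·16.2500] = 4.9980; exercise value = 0.0000 ≤ continuation, so V_0 = 4.9980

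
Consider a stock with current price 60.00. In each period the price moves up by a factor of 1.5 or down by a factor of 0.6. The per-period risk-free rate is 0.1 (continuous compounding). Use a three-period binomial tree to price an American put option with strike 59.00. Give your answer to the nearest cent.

11.26

Risk-neutral probability p = (e^0.1 − 0.6)/(1.5 − 0.6) = 0.5052/0.9000 = 0.5613
Terminal stock prices: S_uuu = 202.5, S_uud = 81, S_udd = 32.4, S_ddd = 12.96
Terminal payoffs (K − S): max(-143.5, 0) = 0, max(-22, 0) = 0, max(26.6, 0) = 26.6, max(46.04, 0) = 46.04
Node uu (S = 135): continuation = e^(−0.1)·[0.5613·0.0000 + 0.4387·0.0000] = 0.0000; exercise value = 0.0000 ≤ continuation, so V_uu = 0.0000
Node ud (S = 54): continuation = e^(−0.1)·[0.5613·0.0000 + 0.4387·26.6000] = 10.5589; exercise value = 5.0000 ≤ continuation, so V_ud = 10.5589
Node dd (S = 21.6): continuation = e^(−0.1)·[0.5613·26.6000 + 0.4387·46.0400] = 31.7854; exercise value = 37.4000 > continuation, so V_dd = 37.4000 (exercise)
Node u (S = 90): continuation = e^(−0.1)·[0.5613·0.0000 + 0.4387·10.5589] = 4.1914; exercise value = 0.0000 ≤ continuation, so V_u = 4.1914
Node d (S = 36): continuation = e^(−0.1)·[0.5613·10.5589 + 0.4387·37.4000] = 20.2087; exercise value = 23.0000 > continuation, so V_d = 23.0000 (exercise)
Node 0 (S = 60): continuation = e^(−0.1)·[0.5613·4.1914 + 0.4387·23.0000] = 11.2586; exercise value = 0.0000 ≤ continuation, so V_0 = 11.2586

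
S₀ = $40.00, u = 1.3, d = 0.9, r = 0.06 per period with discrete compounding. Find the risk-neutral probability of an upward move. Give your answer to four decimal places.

p = 0.4000

Risk-neutral probability p = (1 + 0.06 − 0.9)/(1.3 − 0.9) = 0.1600/0.4000 = 0.4000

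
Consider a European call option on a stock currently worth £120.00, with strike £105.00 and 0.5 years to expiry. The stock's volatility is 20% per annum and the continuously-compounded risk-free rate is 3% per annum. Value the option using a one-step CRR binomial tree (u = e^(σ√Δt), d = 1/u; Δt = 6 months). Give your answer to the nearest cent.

£16.96

CRR parameters: u = e^(σ√Δt) = e^(0.2·√0.5) = 1.1519, d = 1/u = 0.8681
Per-period rate: rΔt = 0.03·0.5 = 0.015, so R = e^0.015 = 1.0151
Risk-neutral probability p = (e^0.015 − 0.8681)/(1.1519 − 0.8681) = 0.1470/0.2838 = 0.5180
Terminal stock prices: S_u = 138.2, S_d = 104.2
Terminal payoffs (S − K): max(33.23, 0) = 33.23, max(-0.8252, 0) = 0
Node 0 (S = 120): V_0 = e^(−0.015)·[0.5180·33.2292 + 0.4820·0.0000] = 16.9551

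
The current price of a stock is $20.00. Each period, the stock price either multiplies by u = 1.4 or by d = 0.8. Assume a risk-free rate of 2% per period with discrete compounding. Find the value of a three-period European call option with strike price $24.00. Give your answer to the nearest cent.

$3.21

Risk-neutral probability p = (1 + 0.02 − 0.8)/(1.4 − 0.8) = 0.2200/0.6000 = 0.3667
Terminal stock prices: S_uuu = 54.88, S_uud = 31.36, S_udd = 17.92, S_ddd = 10.24
Terminal payoffs (S − K): max(30.88, 0) = 30.88, max(7.36, 0) = 7.36, max(-6.08, 0) = 0, max(-13.76, 0) = 0
Node uu (S = 39.2): V_uu = 1/1.02·[0.3667·30.8800 + 0.6333·7.3600] = 15.6706
Node ud (S = 22.4): V_ud = 1/1.02·[0.3667·7.3600 + 0.6333·0.0000] = 2.6458
Node dd (S = 12.8): V_dd = 1/1.02·[0.3667·0.0000 + 0.6333·0.0000] = 0.0000
Node u (S = 28): V_u = 1/1.02·[0.3667·15.6706 + 0.6333·2.6458] = 7.2760
Node d (S = 16): V_d = 1/1.02·[0.3667·2.6458 + 0.6333·0.0000] = 0.9511
Node 0 (S = 20): V_0 = 1/1.02·[0.3667·7.2760 + 0.6333·0.9511] = 3.2061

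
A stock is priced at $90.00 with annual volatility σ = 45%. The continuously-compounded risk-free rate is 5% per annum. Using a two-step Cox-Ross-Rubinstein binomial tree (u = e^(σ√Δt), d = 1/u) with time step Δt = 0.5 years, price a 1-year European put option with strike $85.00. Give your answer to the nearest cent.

$10.36

CRR parameters: u = e^(σ√Δt) = e^(0.45·√0.5) = 1.3746, d = 1/u = 0.7275
Per-period rate: rΔt = 0.05·0.5 = 0.025, so R = e^0.025 = 1.0253
Risk-neutral probability p = (e^0.025 − 0.7275)/(1.3746 − 0.7275) = 0.2979/0.6472 = 0.4602
Terminal stock prices: S_uu = 170.1, S_ud = 90, S_dd = 47.63
Terminal payoffs (K − S): max(-85.07, 0) = 0, max(-5, 0) = 0, max(37.37, 0) = 37.37
Node u (S = 123.7): V_u = e^(−0.025)·[0.4602·0.0000 + 0.5398·0.0000] = 0.0000
Node d (S = 65.47): V_d = e^(−0.025)·[0.4602·0.0000 + 0.5398·37.3723] = 19.6744
Node 0 (S = 90): V_0 = e^(−0.025)·[0.4602·0.0000 + 0.5398·19.6744] = 10.3574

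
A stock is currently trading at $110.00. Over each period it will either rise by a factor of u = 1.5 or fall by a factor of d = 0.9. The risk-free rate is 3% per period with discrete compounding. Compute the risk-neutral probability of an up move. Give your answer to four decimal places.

p = 0.2167

Risk-neutral probability p = (1 + 0.03 − 0.9)/(1.5 − 0.9) = 0.1300/0.6000 = 0.2167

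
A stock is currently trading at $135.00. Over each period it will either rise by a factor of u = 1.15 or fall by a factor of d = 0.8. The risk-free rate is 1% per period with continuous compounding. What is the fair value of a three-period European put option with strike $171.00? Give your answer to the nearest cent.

Risk-neutral probability p = (e^0.01 − 0.8)/(1.15 − 0.8) = 0.2101/0.3500 = 0.6001
Terminal stock prices: S_uuu = 205.3, S_uud = 142.8, S_udd = 99.36, S_ddd = 69.12
Terminal payoffs (K − S): max(-34.32, 0) = 0, max(28.17, 0) = 28.17, max(71.64, 0) = 71.64, max(101.9, 0) = 101.9
Node uu (S = 178.5): V_uu = e^(−0.01)·[0.6001·0.0000 + 0.3999·28.1700] = 11.1519
Node ud (S = 124.2): V_ud = e^(−0.01)·[0.6001·28.1700 + 0.3999·71.6400] = 45.0985
Node dd (S = 86.4): V_dd = e^(−0.01)·[0.6001·71.6400 + 0.3999·101.8800] = 82.8985
Node u (S = 155.2): V_u = e^(−0.01)·[0.6001·11.1519 + 0.3999·45.0985] = 24.4796
Node d (S = 108): V_d = e^(−0.01)·[0.6001·45.0985 + 0.3999·82.8985] = 59.6140
Node 0 (S = 135): V_0 = e^(−0.01)·[0.6001·24.4796 + 0.3999·59.6140] = 38.1450

$38.14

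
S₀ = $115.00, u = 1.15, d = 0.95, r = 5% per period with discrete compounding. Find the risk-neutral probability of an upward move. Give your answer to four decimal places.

Risk-neutral probability p = (1 + 0.05 − 0.95)/(1.15 − 0.95) = 0.1000/0.2000 = 0.5000

p = 0.5000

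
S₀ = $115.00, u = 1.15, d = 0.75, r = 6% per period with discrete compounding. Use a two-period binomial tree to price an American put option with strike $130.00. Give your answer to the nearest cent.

Risk-neutral probability p = (1 + 0.06 − 0.75)/(1.15 − 0.75) = 0.3100/0.4000 = 0.7750
Terminal stock prices: S_uu = 152.1, S_ud = 99.19, S_dd = 64.69
Terminal payoffs (K − S): max(-22.09, 0) = 0, max(30.81, 0) = 30.81, max(65.31, 0) = 65.31
Node u (S = 132.2): continuation = 1/1.06·[0.7750·0.0000 + 0.2250·30.8125] = 6.5404; exercise value = 0.0000 ≤ continuation, so V_u = 6.5404
Node d (S = 86.25): continuation = 1/1.06·[0.7750·30.8125 + 0.2250·65.3125] = 36.3915; exercise value = 43.7500 > continuation, so V_d = 43.7500 (exercise)
Node 0 (S = 115): continuation = 1/1.06·[0.7750·6.5404 + 0.2250·43.7500] = 14.0684; exercise value = 15.0000 > continuation, so V_0 = 15.0000 (exercise)

$15.00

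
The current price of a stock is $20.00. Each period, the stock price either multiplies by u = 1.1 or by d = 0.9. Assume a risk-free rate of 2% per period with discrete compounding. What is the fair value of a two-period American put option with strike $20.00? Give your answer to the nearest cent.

$0.83

Risk-neutral probability p = (1 + 0.02 − 0.9)/(1.1 − 0.9) = 0.1200/0.2000 = 0.6000
Terminal stock prices: S_uu = 24.2, S_ud = 19.8, S_dd = 16.2
Terminal payoffs (K − S): max(-4.2, 0) = 0, max(0.2, 0) = 0.2, max(3.8, 0) = 3.8
Node u (S = 22): continuation = 1/1.02·[0.6000·0.0000 + 0.4000·0.2000] = 0.0784; exercise value = 0.0000 ≤ continuation, so V_u = 0.0784
Node d (S = 18): continuation = 1/1.02·[0.6000·0.2000 + 0.4000·3.8000] = 1.6078; exercise value = 2.0000 > continuation, so V_d = 2.0000 (exercise)
Node 0 (S = 20): continuation = 1/1.02·[0.6000·0.0784 + 0.4000·2.0000] = 0.8304; exercise value = 0.0000 ≤ continuation, so V_0 = 0.8304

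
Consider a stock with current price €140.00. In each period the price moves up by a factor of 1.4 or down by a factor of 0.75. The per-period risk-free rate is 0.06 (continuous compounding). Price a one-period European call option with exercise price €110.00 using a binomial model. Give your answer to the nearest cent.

€38.86

Risk-neutral probability p = (e^0.06 − 0.75)/(1.4 − 0.75) = 0.3118/0.6500 = 0.4797
Terminal stock prices: S_u = 196, S_d = 105
Terminal payoffs (S − K): max(86, 0) = 86, max(-5, 0) = 0
Node 0 (S = 140): V_0 = e^(−0.06)·[0.4797·86.0000 + 0.5203·0.0000] = 38.8557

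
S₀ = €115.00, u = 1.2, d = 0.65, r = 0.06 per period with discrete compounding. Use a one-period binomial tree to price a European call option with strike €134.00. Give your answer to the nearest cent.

Risk-neutral probability p = (1 + 0.06 − 0.65)/(1.2 − 0.65) = 0.4100/0.5500 = 0.7455
Terminal stock prices: S_u = 138, S_d = 74.75
Terminal payoffs (S − K): max(4, 0) = 4, max(-59.25, 0) = 0
Node 0 (S = 115): V_0 = 1/1.06·[0.7455·4.0000 + 0.2545·0.0000] = 2.8130

€2.81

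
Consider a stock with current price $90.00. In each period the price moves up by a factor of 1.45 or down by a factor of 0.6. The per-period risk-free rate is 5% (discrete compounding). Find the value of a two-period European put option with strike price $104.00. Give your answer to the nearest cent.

$26.00

Risk-neutral probability p = (1 + 0.05 − 0.6)/(1.45 − 0.6) = 0.4500/0.8500 = 0.5294
Terminal stock prices: S_uu = 189.2, S_ud = 78.3, S_dd = 32.4
Terminal payoffs (K − S): max(-85.22, 0) = 0, max(25.7, 0) = 25.7, max(71.6, 0) = 71.6
Node u (S = 130.5): V_u = 1/1.05·[0.5294·0.0000 + 0.4706·25.7000] = 11.5182
Node d (S = 54): V_d = 1/1.05·[0.5294·25.7000 + 0.4706·71.6000] = 45.0476
Node 0 (S = 90): V_0 = 1/1.05·[0.5294·11.5182 + 0.4706·45.0476] = 25.9969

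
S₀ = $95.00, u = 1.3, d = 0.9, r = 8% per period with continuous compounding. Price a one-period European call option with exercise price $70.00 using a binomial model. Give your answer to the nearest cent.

$30.38

Risk-neutral probability p = (e^0.08 − 0.9)/(1.3 − 0.9) = 0.1833/0.4000 = 0.4582
Terminal stock prices: S_u = 123.5, S_d = 85.5
Terminal payoffs (S − K): max(53.5, 0) = 53.5, max(15.5, 0) = 15.5
Node 0 (S = 95): V_0 = e^(−0.08)·[0.4582·53.5000 + 0.5418·15.5000] = 30.3819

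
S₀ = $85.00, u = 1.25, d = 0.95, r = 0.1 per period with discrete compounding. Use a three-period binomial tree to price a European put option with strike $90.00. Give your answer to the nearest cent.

Risk-neutral probability p = (1 + 0.1 − 0.95)/(1.25 − 0.95) = 0.1500/0.3000 = 0.5000
Terminal stock prices: S_uuu = 166, S_uud = 126.2, S_udd = 95.89, S_ddd = 72.88
Terminal payoffs (K − S): max(-76.02, 0) = 0, max(-36.17, 0) = 0, max(-5.891, 0) = 0, max(17.12, 0) = 17.12
Node uu (S = 132.8): V_uu = 1/1.1·[0.5000·0.0000 + 0.5000·0.0000] = 0.0000
Node ud (S = 100.9): V_ud = 1/1.1·[0.5000·0.0000 + 0.5000·0.0000] = 0.0000
Node dd (S = 76.71): V_dd = 1/1.1·[0.5000·0.0000 + 0.5000·17.1231] = 7.7832
Node u (S = 106.2): V_u = 1/1.1·[0.5000·0.0000 + 0.5000·0.0000] = 0.0000
Node d (S = 80.75): V_d = 1/1.1·[0.5000·0.0000 + 0.5000·7.7832] = 3.5378
Node 0 (S = 85): V_0 = 1/1.1·[0.5000·0.0000 + 0.5000·3.5378] = 1.6081

$1.61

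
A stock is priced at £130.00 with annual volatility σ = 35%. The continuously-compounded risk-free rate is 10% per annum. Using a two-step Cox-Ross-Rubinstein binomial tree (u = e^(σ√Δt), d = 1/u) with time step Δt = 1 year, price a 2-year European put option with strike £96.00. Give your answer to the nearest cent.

£4.97

CRR parameters: u = e^(σ√Δt) = e^(0.35·√1) = 1.4191, d = 1/u = 0.7047
Per-period rate: rΔt = 0.1·1 = 0.1, so R = e^0.1 = 1.1052
Risk-neutral probability p = (e^0.1 − 0.7047)/(1.4191 − 0.7047) = 0.4005/0.7144 = 0.5606
Terminal stock prices: S_uu = 261.8, S_ud = 130, S_dd = 64.56
Terminal payoffs (K − S): max(-165.8, 0) = 0, max(-34, 0) = 0, max(31.44, 0) = 31.44
Node u (S = 184.5): V_u = e^(−0.1)·[0.5606·0.0000 + 0.4394·0.0000] = 0.0000
Node d (S = 91.61): V_d = e^(−0.1)·[0.5606·0.0000 + 0.4394·31.4439] = 12.5016
Node 0 (S = 130): V_0 = e^(−0.1)·[0.5606·0.0000 + 0.4394·12.5016] = 4.9704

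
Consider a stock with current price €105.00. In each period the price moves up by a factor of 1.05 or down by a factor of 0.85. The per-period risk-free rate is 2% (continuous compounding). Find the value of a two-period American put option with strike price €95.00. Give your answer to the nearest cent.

€1.00

Risk-neutral probability p = (e^0.02 − 0.85)/(1.05 − 0.85) = 0.1702/0.2000 = 0.8510
Terminal stock prices: S_uu = 115.8, S_ud = 93.71, S_dd = 75.86
Terminal payoffs (K − S): max(-20.76, 0) = 0, max(1.288, 0) = 1.288, max(19.14, 0) = 19.14
Node u (S = 110.2): continuation = e^(−0.02)·[0.8510·0.0000 + 0.1490·1.2875] = 0.1880; exercise value = 0.0000 ≤ continuation, so V_u = 0.1880
Node d (S = 89.25): continuation = e^(−0.02)·[0.8510·1.2875 + 0.1490·19.1375] = 3.8689; exercise value = 5.7500 > continuation, so V_d = 5.7500 (exercise)
Node 0 (S = 105): continuation = e^(−0.02)·[0.8510·0.1880 + 0.1490·5.7500] = 0.9966; exercise value = 0.0000 ≤ continuation, so V_0 = 0.9966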